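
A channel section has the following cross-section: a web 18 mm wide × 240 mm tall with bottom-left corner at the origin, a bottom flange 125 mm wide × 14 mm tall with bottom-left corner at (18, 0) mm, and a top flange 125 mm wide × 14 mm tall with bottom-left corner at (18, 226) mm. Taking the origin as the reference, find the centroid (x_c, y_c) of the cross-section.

web: A = 18 × 240 = 4320.00, centroid at (9.00, 120.00).
bottom flange: A = 125 × 14 = 1750.00, centroid at (80.50, 7.00).
top flange: A = 125 × 14 = 1750.00, centroid at (80.50, 233.00).
ΣA = 7820.00 mm²
ΣAx_c = (4320.00)(9.00) + (1750.00)(80.50) + (1750.00)(80.50) = 320630.00 mm³
ΣAy_c = (4320.00)(120.00) + (1750.00)(7.00) + (1750.00)(233.00) = 938400.00 mm³
x_c = 320630.00 / 7820.00 = 41.00 mm
y_c = 938400.00 / 7820.00 = 120.00 mm

x_c = 41.00 mm, y_c = 120.00 mm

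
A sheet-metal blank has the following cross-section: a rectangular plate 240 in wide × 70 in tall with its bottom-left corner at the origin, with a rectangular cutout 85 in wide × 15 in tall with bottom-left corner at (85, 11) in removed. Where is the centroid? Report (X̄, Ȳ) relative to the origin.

Part | A | x̄ᵢ | ȳᵢ | A·x̄ᵢ | A·ȳᵢ
plate | 16800.00 | 120.00 | 35.00 | 2016000.00 | 588000.00
hole | -1275.00 | 127.50 | 18.50 | -162562.50 | -23587.50
Σ | 15525.00 |  |  | 1853437.50 | 564412.50
X̄ = 1853437.50 / 15525.00 = 119.38 in
Ȳ = 564412.50 / 15525.00 = 36.36 in

X̄ = 119.38 in, Ȳ = 36.36 in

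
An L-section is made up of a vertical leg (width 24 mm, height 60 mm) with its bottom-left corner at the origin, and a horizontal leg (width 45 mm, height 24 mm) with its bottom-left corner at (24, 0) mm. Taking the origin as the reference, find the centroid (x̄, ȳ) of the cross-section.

vertical leg: A = 24 × 60 = 1440.00, centroid at (12.00, 30.00).
horizontal leg: A = 45 × 24 = 1080.00, centroid at (46.50, 12.00).
ΣA = 2520.00 mm²
ΣAx̄ = (1440.00)(12.00) + (1080.00)(46.50) = 67500.00 mm³
ΣAȳ = (1440.00)(30.00) + (1080.00)(12.00) = 56160.00 mm³
x̄ = 67500.00 / 2520.00 = 26.79 mm
ȳ = 56160.00 / 2520.00 = 22.29 mm

x̄ = 26.79 mm, ȳ = 22.29 mm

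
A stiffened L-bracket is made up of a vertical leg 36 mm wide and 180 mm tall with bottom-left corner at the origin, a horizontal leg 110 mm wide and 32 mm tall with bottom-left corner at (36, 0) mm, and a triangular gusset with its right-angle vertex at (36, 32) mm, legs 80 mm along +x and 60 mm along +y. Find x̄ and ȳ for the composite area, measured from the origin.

vertical leg: A = 36 × 180 = 6480.00, centroid at (18.00, 90.00).
horizontal leg: A = 110 × 32 = 3520.00, centroid at (91.00, 16.00).
gusset: A = ½·80·60 = 2400.00, centroid at (62.67, 52.00).
ΣA = 12400.00 mm², ΣAx̄ = 587360.00 mm³, ΣAȳ = 764320.00 mm³.
x̄ = 587360.00/12400.00 = 47.37 mm; ȳ = 764320.00/12400.00 = 61.64 mm.

x̄ = 47.37 mm, ȳ = 61.64 mm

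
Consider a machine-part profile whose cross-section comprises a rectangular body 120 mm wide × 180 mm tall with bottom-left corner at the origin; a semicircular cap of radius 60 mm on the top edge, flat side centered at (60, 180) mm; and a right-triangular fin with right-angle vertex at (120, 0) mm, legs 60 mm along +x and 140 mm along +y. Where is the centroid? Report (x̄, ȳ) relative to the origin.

rectangular body: A = 120 × 180 = 21600.00, centroid at (60.00, 90.00).
semicircular top: A = ½π·60² = 5654.87, centroid at (60.00, 205.46).
triangular fin: A = ½·60·140 = 4200.00, centroid at (140.00, 46.67).
ΣA = 31454.87 mm², ΣAx̄ = 2223292.01 mm³, ΣAȳ = 3301876.02 mm³.
x̄ = 2223292.01/31454.87 = 70.68 mm; ȳ = 3301876.02/31454.87 = 104.97 mm.

x̄ = 70.68 mm, ȳ = 104.97 mm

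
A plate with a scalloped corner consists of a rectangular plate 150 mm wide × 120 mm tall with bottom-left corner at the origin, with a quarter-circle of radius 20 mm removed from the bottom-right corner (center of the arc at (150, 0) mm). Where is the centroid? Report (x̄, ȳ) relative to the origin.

plate: A = 150 × 120 = 18000.00, centroid at (75.00, 60.00).
removed quarter-circle: A = −¼π·20² = -314.16, centroid at (141.51, 8.49).
ΣA = 17685.84 mm²
ΣAx̄ = (18000.00)(75.00) + (-314.16)(141.51) = 1305542.78 mm³
ΣAȳ = (18000.00)(60.00) + (-314.16)(8.49) = 1077333.33 mm³
x̄ = 1305542.78 / 17685.84 = 73.82 mm
ȳ = 1077333.33 / 17685.84 = 60.92 mm

x̄ = 73.82 mm, ȳ = 60.92 mm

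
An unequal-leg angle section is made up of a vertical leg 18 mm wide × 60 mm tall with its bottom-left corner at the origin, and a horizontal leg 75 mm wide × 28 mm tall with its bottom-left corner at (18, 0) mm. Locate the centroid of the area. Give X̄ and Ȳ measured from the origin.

Part | A | x̄ᵢ | ȳᵢ | A·x̄ᵢ | A·ȳᵢ
vertical leg | 1080.00 | 9.00 | 30.00 | 9720.00 | 32400.00
horizontal leg | 2100.00 | 55.50 | 14.00 | 116550.00 | 29400.00
Σ | 3180.00 |  |  | 126270.00 | 61800.00
X̄ = 126270.00 / 3180.00 = 39.71 mm
Ȳ = 61800.00 / 3180.00 = 19.43 mm

X̄ = 39.71 mm, Ȳ = 19.43 mm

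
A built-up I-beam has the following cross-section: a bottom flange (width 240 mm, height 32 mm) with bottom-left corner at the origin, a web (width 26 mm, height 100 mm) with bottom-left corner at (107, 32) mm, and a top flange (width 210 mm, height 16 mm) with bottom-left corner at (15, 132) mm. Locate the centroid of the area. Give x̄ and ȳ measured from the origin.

x̄ = 120.00 mm, ȳ = 59.13 mm

Part | A | x̄ᵢ | ȳᵢ | A·x̄ᵢ | A·ȳᵢ
bottom flange | 7680.00 | 120.00 | 16.00 | 921600.00 | 122880.00
web | 2600.00 | 120.00 | 82.00 | 312000.00 | 213200.00
top flange | 3360.00 | 120.00 | 140.00 | 403200.00 | 470400.00
Σ | 13640.00 |  |  | 1636800.00 | 806480.00
x̄ = 1636800.00 / 13640.00 = 120.00 mm
ȳ = 806480.00 / 13640.00 = 59.13 mm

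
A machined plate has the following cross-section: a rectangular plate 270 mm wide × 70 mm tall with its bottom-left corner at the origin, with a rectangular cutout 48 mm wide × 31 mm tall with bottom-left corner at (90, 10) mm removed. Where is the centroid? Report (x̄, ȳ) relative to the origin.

x̄ = 136.79 mm, ȳ = 35.81 mm

plate: A = 270 × 70 = 18900.00, centroid at (135.00, 35.00).
hole: A = −(48 × 31) = -1488.00, centroid at (114.00, 25.50).
ΣA = 17412.00 mm²
ΣAx̄ = (18900.00)(135.00) + (-1488.00)(114.00) = 2381868.00 mm³
ΣAȳ = (18900.00)(35.00) + (-1488.00)(25.50) = 623556.00 mm³
x̄ = 2381868.00 / 17412.00 = 136.79 mm
ȳ = 623556.00 / 17412.00 = 35.81 mm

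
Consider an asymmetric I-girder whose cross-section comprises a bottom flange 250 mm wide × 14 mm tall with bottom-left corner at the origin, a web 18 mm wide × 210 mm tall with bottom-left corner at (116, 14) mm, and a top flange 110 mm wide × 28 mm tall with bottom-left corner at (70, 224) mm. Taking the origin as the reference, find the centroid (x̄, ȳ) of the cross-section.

x̄ = 125.00 mm, ȳ = 116.54 mm

bottom flange: A = 250 × 14 = 3500.00, centroid at (125.00, 7.00).
web: A = 18 × 210 = 3780.00, centroid at (125.00, 119.00).
top flange: A = 110 × 28 = 3080.00, centroid at (125.00, 238.00).
ΣA = 10360.00 mm², ΣAx̄ = 1295000.00 mm³, ΣAȳ = 1207360.00 mm³.
x̄ = 1295000.00/10360.00 = 125.00 mm; ȳ = 1207360.00/10360.00 = 116.54 mm.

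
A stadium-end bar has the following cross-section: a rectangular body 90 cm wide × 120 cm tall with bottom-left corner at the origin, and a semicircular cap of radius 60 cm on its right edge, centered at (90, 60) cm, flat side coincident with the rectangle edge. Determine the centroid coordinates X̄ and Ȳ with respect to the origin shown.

rectangular body: A = 90 × 120 = 10800.00, centroid at (45.00, 60.00).
semicircular end: A = ½π·60² = 5654.87, centroid at (115.46, 60.00).
ΣA = 16454.87 cm²
ΣAX̄ = (10800.00)(45.00) + (5654.87)(115.46) = 1138938.01 cm³
ΣAȲ = (10800.00)(60.00) + (5654.87)(60.00) = 987292.01 cm³
X̄ = 1138938.01 / 16454.87 = 69.22 cm
Ȳ = 987292.01 / 16454.87 = 60.00 cm

X̄ = 69.22 cm, Ȳ = 60.00 cm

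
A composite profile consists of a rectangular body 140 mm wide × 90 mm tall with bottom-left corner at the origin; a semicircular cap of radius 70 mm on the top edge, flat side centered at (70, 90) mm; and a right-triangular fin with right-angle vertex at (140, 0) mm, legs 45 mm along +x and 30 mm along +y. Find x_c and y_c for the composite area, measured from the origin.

rectangular body: A = 140 × 90 = 12600.00, centroid at (70.00, 45.00).
semicircular top: A = ½π·70² = 7696.90, centroid at (70.00, 119.71).
triangular fin: A = ½·45·30 = 675.00, centroid at (155.00, 10.00).
ΣA = 20971.90 mm²
ΣAx_c = (12600.00)(70.00) + (7696.90)(70.00) + (675.00)(155.00) = 1525408.14 mm³
ΣAy_c = (12600.00)(45.00) + (7696.90)(119.71) + (675.00)(10.00) = 1495137.85 mm³
x_c = 1525408.14 / 20971.90 = 72.74 mm
y_c = 1495137.85 / 20971.90 = 71.29 mm

x_c = 72.74 mm, y_c = 71.29 mm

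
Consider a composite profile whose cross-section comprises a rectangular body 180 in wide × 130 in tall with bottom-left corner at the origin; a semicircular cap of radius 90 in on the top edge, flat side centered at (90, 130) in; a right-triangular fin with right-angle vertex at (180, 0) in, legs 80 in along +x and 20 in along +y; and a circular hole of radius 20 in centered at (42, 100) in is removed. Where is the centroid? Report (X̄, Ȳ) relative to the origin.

Part | A | x̄ᵢ | ȳᵢ | A·x̄ᵢ | A·ȳᵢ
rectangular body | 23400.00 | 90.00 | 65.00 | 2106000.00 | 1521000.00
semicircular top | 12723.45 | 90.00 | 168.20 | 1145110.52 | 2140048.53
triangular fin | 800.00 | 206.67 | 6.67 | 165333.33 | 5333.33
hole | -1256.64 | 42.00 | 100.00 | -52778.76 | -125663.71
Σ | 35666.81 |  |  | 3363665.10 | 3540718.16
X̄ = 3363665.10 / 35666.81 = 94.31 in
Ȳ = 3540718.16 / 35666.81 = 99.27 in

X̄ = 94.31 in, Ȳ = 99.27 in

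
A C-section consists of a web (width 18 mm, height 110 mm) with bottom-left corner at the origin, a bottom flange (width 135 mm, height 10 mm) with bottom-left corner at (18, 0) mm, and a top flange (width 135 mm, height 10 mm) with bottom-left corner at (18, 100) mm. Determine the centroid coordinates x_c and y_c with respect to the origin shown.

x_c = 53.13 mm, y_c = 55.00 mm

web: A = 18 × 110 = 1980.00, centroid at (9.00, 55.00).
bottom flange: A = 135 × 10 = 1350.00, centroid at (85.50, 5.00).
top flange: A = 135 × 10 = 1350.00, centroid at (85.50, 105.00).
ΣA = 4680.00 mm², ΣAx_c = 248670.00 mm³, ΣAy_c = 257400.00 mm³.
x_c = 248670.00/4680.00 = 53.13 mm; y_c = 257400.00/4680.00 = 55.00 mm.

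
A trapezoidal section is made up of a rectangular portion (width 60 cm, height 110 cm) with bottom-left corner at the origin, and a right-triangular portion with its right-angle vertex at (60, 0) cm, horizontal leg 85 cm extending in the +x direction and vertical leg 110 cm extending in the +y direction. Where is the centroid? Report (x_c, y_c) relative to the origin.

x_c = 54.19 cm, y_c = 47.40 cm

rectangular portion: A = 60 × 110 = 6600.00, centroid at (30.00, 55.00).
triangular portion: A = ½·85·110 = 4675.00, centroid at (88.33, 36.67).
ΣA = 11275.00 cm²
ΣAx_c = (6600.00)(30.00) + (4675.00)(88.33) = 610958.33 cm³
ΣAy_c = (6600.00)(55.00) + (4675.00)(36.67) = 534416.67 cm³
x_c = 610958.33 / 11275.00 = 54.19 cm
y_c = 534416.67 / 11275.00 = 47.40 cm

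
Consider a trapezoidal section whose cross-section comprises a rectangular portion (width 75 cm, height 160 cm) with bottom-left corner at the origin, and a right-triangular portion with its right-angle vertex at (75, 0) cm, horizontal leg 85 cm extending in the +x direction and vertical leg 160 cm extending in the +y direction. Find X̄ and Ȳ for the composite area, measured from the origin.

Part | A | x̄ᵢ | ȳᵢ | A·x̄ᵢ | A·ȳᵢ
rectangular portion | 12000.00 | 37.50 | 80.00 | 450000.00 | 960000.00
triangular portion | 6800.00 | 103.33 | 53.33 | 702666.67 | 362666.67
Σ | 18800.00 |  |  | 1152666.67 | 1322666.67
X̄ = 1152666.67 / 18800.00 = 61.31 cm
Ȳ = 1322666.67 / 18800.00 = 70.35 cm

X̄ = 61.31 cm, Ȳ = 70.35 cm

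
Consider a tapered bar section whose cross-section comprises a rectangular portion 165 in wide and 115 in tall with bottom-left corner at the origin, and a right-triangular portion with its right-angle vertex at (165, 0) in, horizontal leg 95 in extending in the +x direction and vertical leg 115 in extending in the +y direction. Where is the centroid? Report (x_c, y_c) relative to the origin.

rectangular portion: A = 165 × 115 = 18975.00, centroid at (82.50, 57.50).
triangular portion: A = ½·95·115 = 5462.50, centroid at (196.67, 38.33).
ΣA = 24437.50 in²
ΣAx_c = (18975.00)(82.50) + (5462.50)(196.67) = 2639729.17 in³
ΣAy_c = (18975.00)(57.50) + (5462.50)(38.33) = 1300458.33 in³
x_c = 2639729.17 / 24437.50 = 108.02 in
y_c = 1300458.33 / 24437.50 = 53.22 in

x_c = 108.02 in, y_c = 53.22 in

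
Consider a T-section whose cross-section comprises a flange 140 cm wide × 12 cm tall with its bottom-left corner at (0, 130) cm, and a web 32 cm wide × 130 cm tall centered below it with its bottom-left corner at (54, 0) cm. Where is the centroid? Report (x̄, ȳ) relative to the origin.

Part | A | x̄ᵢ | ȳᵢ | A·x̄ᵢ | A·ȳᵢ
web | 4160.00 | 70.00 | 65.00 | 291200.00 | 270400.00
flange | 1680.00 | 70.00 | 136.00 | 117600.00 | 228480.00
Σ | 5840.00 |  |  | 408800.00 | 498880.00
x̄ = 408800.00 / 5840.00 = 70.00 cm
ȳ = 498880.00 / 5840.00 = 85.42 cm

x̄ = 70.00 cm, ȳ = 85.42 cm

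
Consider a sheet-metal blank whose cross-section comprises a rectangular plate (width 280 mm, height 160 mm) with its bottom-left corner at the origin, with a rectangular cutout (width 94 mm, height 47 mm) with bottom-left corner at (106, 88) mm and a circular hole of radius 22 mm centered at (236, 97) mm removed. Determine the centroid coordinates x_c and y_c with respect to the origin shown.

x_c = 134.77 mm, y_c = 75.75 mm

plate: A = 280 × 160 = 44800.00, centroid at (140.00, 80.00).
hole 1: A = −(94 × 47) = -4418.00, centroid at (153.00, 111.50).
hole 2: A = −π·22² = -1520.53, centroid at (236.00, 97.00).
ΣA = 38861.47 mm², ΣAx_c = 5237200.72 mm³, ΣAy_c = 2943901.51 mm³.
x_c = 5237200.72/38861.47 = 134.77 mm; y_c = 2943901.51/38861.47 = 75.75 mm.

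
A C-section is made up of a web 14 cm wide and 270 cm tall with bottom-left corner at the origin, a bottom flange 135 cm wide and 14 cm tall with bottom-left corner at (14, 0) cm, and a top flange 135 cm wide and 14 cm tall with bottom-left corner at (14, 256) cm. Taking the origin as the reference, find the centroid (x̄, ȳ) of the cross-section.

web: A = 14 × 270 = 3780.00, centroid at (7.00, 135.00).
bottom flange: A = 135 × 14 = 1890.00, centroid at (81.50, 7.00).
top flange: A = 135 × 14 = 1890.00, centroid at (81.50, 263.00).
ΣA = 7560.00 cm²
ΣAx̄ = (3780.00)(7.00) + (1890.00)(81.50) + (1890.00)(81.50) = 334530.00 cm³
ΣAȳ = (3780.00)(135.00) + (1890.00)(7.00) + (1890.00)(263.00) = 1020600.00 cm³
x̄ = 334530.00 / 7560.00 = 44.25 cm
ȳ = 1020600.00 / 7560.00 = 135.00 cm

x̄ = 44.25 cm, ȳ = 135.00 cm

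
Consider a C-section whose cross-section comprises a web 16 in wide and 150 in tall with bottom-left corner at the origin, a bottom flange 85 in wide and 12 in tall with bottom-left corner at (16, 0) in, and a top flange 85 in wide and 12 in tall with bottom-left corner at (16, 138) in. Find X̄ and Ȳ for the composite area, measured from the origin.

X̄ = 31.20 in, Ȳ = 75.00 in

web: A = 16 × 150 = 2400.00, centroid at (8.00, 75.00).
bottom flange: A = 85 × 12 = 1020.00, centroid at (58.50, 6.00).
top flange: A = 85 × 12 = 1020.00, centroid at (58.50, 144.00).
ΣA = 4440.00 in²
ΣAX̄ = (2400.00)(8.00) + (1020.00)(58.50) + (1020.00)(58.50) = 138540.00 in³
ΣAȲ = (2400.00)(75.00) + (1020.00)(6.00) + (1020.00)(144.00) = 333000.00 in³
X̄ = 138540.00 / 4440.00 = 31.20 in
Ȳ = 333000.00 / 4440.00 = 75.00 in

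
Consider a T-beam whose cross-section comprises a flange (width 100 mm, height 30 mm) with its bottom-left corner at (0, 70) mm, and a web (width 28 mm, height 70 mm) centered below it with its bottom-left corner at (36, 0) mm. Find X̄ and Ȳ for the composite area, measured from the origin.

web: A = 28 × 70 = 1960.00, centroid at (50.00, 35.00).
flange: A = 100 × 30 = 3000.00, centroid at (50.00, 85.00).
ΣA = 4960.00 mm², ΣAX̄ = 248000.00 mm³, ΣAȲ = 323600.00 mm³.
X̄ = 248000.00/4960.00 = 50.00 mm; Ȳ = 323600.00/4960.00 = 65.24 mm.

X̄ = 50.00 mm, Ȳ = 65.24 mm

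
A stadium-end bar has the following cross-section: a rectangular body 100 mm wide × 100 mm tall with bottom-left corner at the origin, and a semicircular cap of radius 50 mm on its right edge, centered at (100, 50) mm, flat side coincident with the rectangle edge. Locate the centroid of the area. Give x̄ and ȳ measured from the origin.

x̄ = 70.08 mm, ȳ = 50.00 mm

rectangular body: A = 100 × 100 = 10000.00, centroid at (50.00, 50.00).
semicircular end: A = ½π·50² = 3926.99, centroid at (121.22, 50.00).
ΣA = 13926.99 mm², ΣAx̄ = 976032.42 mm³, ΣAȳ = 696349.54 mm³.
x̄ = 976032.42/13926.99 = 70.08 mm; ȳ = 696349.54/13926.99 = 50.00 mm.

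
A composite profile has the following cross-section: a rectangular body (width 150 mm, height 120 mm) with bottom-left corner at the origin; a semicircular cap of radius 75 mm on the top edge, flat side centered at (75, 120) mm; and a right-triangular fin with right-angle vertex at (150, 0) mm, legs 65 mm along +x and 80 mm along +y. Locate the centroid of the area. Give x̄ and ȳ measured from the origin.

rectangular body: A = 150 × 120 = 18000.00, centroid at (75.00, 60.00).
semicircular top: A = ½π·75² = 8835.73, centroid at (75.00, 151.83).
triangular fin: A = ½·65·80 = 2600.00, centroid at (171.67, 26.67).
ΣA = 29435.73 mm²
ΣAx̄ = (18000.00)(75.00) + (8835.73)(75.00) + (2600.00)(171.67) = 2459013.03 mm³
ΣAȳ = (18000.00)(60.00) + (8835.73)(151.83) + (2600.00)(26.67) = 2490870.85 mm³
x̄ = 2459013.03 / 29435.73 = 83.54 mm
ȳ = 2490870.85 / 29435.73 = 84.62 mm

x̄ = 83.54 mm, ȳ = 84.62 mm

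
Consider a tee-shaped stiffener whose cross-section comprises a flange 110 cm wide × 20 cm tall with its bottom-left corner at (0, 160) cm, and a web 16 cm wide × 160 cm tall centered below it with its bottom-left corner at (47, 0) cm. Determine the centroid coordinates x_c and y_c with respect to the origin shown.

web: A = 16 × 160 = 2560.00, centroid at (55.00, 80.00).
flange: A = 110 × 20 = 2200.00, centroid at (55.00, 170.00).
ΣA = 4760.00 cm²
ΣAx_c = (2560.00)(55.00) + (2200.00)(55.00) = 261800.00 cm³
ΣAy_c = (2560.00)(80.00) + (2200.00)(170.00) = 578800.00 cm³
x_c = 261800.00 / 4760.00 = 55.00 cm
y_c = 578800.00 / 4760.00 = 121.60 cm

x_c = 55.00 cm, y_c = 121.60 cm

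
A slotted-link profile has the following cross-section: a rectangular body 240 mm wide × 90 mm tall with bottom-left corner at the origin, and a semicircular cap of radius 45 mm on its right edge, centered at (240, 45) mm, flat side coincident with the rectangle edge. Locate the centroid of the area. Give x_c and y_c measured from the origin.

rectangular body: A = 240 × 90 = 21600.00, centroid at (120.00, 45.00).
semicircular end: A = ½π·45² = 3180.86, centroid at (259.10, 45.00).
ΣA = 24780.86 mm²
ΣAx_c = (21600.00)(120.00) + (3180.86)(259.10) = 3416157.01 mm³
ΣAy_c = (21600.00)(45.00) + (3180.86)(45.00) = 1115138.82 mm³
x_c = 3416157.01 / 24780.86 = 137.85 mm
y_c = 1115138.82 / 24780.86 = 45.00 mm

x_c = 137.85 mm, y_c = 45.00 mm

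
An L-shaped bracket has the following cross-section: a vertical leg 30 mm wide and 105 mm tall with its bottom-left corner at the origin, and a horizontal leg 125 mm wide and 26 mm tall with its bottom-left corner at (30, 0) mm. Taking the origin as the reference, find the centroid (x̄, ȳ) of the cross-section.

vertical leg: A = 30 × 105 = 3150.00, centroid at (15.00, 52.50).
horizontal leg: A = 125 × 26 = 3250.00, centroid at (92.50, 13.00).
ΣA = 6400.00 mm², ΣAx̄ = 347875.00 mm³, ΣAȳ = 207625.00 mm³.
x̄ = 347875.00/6400.00 = 54.36 mm; ȳ = 207625.00/6400.00 = 32.44 mm.

x̄ = 54.36 mm, ȳ = 32.44 mm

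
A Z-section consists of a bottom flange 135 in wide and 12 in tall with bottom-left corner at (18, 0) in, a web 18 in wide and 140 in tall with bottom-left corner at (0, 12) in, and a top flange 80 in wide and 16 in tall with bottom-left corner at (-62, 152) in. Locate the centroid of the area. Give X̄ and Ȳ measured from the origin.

bottom flange: A = 135 × 12 = 1620.00, centroid at (85.50, 6.00).
web: A = 18 × 140 = 2520.00, centroid at (9.00, 82.00).
top flange: A = 80 × 16 = 1280.00, centroid at (-22.00, 160.00).
ΣA = 5420.00 in²
ΣAX̄ = (1620.00)(85.50) + (2520.00)(9.00) + (1280.00)(-22.00) = 133030.00 in³
ΣAȲ = (1620.00)(6.00) + (2520.00)(82.00) + (1280.00)(160.00) = 421160.00 in³
X̄ = 133030.00 / 5420.00 = 24.54 in
Ȳ = 421160.00 / 5420.00 = 77.70 in

X̄ = 24.54 in, Ȳ = 77.70 in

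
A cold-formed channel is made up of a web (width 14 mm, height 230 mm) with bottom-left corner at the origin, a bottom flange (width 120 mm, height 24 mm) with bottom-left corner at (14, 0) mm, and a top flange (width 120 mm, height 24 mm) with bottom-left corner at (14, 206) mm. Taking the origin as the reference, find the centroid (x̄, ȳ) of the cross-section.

web: A = 14 × 230 = 3220.00, centroid at (7.00, 115.00).
bottom flange: A = 120 × 24 = 2880.00, centroid at (74.00, 12.00).
top flange: A = 120 × 24 = 2880.00, centroid at (74.00, 218.00).
ΣA = 8980.00 mm²
ΣAx̄ = (3220.00)(7.00) + (2880.00)(74.00) + (2880.00)(74.00) = 448780.00 mm³
ΣAȳ = (3220.00)(115.00) + (2880.00)(12.00) + (2880.00)(218.00) = 1032700.00 mm³
x̄ = 448780.00 / 8980.00 = 49.98 mm
ȳ = 1032700.00 / 8980.00 = 115.00 mm

x̄ = 49.98 mm, ȳ = 115.00 mm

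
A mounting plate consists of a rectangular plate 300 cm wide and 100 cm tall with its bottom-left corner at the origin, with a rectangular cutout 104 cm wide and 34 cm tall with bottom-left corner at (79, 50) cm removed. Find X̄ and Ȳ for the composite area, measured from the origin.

X̄ = 152.54 cm, Ȳ = 47.73 cm

plate: A = 300 × 100 = 30000.00, centroid at (150.00, 50.00).
hole: A = −(104 × 34) = -3536.00, centroid at (131.00, 67.00).
ΣA = 26464.00 cm², ΣAX̄ = 4036784.00 cm³, ΣAȲ = 1263088.00 cm³.
X̄ = 4036784.00/26464.00 = 152.54 cm; Ȳ = 1263088.00/26464.00 = 47.73 cm.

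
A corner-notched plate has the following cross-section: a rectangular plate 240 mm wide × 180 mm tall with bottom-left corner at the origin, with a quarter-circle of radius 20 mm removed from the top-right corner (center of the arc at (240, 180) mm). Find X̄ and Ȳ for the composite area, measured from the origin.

X̄ = 119.18 mm, Ȳ = 89.40 mm

plate: A = 240 × 180 = 43200.00, centroid at (120.00, 90.00).
removed quarter-circle: A = −¼π·20² = -314.16, centroid at (231.51, 171.51).
ΣA = 42885.84 mm²
ΣAX̄ = (43200.00)(120.00) + (-314.16)(231.51) = 5111268.44 mm³
ΣAȲ = (43200.00)(90.00) + (-314.16)(171.51) = 3834118.00 mm³
X̄ = 5111268.44 / 42885.84 = 119.18 mm
Ȳ = 3834118.00 / 42885.84 = 89.40 mm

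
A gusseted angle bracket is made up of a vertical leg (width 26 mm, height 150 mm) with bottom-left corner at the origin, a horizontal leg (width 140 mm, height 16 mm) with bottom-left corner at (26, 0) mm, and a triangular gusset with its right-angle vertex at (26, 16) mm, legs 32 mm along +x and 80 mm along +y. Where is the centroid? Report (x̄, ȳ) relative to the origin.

vertical leg: A = 26 × 150 = 3900.00, centroid at (13.00, 75.00).
horizontal leg: A = 140 × 16 = 2240.00, centroid at (96.00, 8.00).
gusset: A = ½·32·80 = 1280.00, centroid at (36.67, 42.67).
ΣA = 7420.00 mm²
ΣAx̄ = (3900.00)(13.00) + (2240.00)(96.00) + (1280.00)(36.67) = 312673.33 mm³
ΣAȳ = (3900.00)(75.00) + (2240.00)(8.00) + (1280.00)(42.67) = 365033.33 mm³
x̄ = 312673.33 / 7420.00 = 42.14 mm
ȳ = 365033.33 / 7420.00 = 49.20 mm

x̄ = 42.14 mm, ȳ = 49.20 mm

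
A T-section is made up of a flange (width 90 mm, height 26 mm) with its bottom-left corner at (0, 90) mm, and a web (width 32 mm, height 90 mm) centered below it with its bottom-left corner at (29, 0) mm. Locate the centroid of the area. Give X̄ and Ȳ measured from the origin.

X̄ = 45.00 mm, Ȳ = 71.00 mm

web: A = 32 × 90 = 2880.00, centroid at (45.00, 45.00).
flange: A = 90 × 26 = 2340.00, centroid at (45.00, 103.00).
ΣA = 5220.00 mm², ΣAX̄ = 234900.00 mm³, ΣAȲ = 370620.00 mm³.
X̄ = 234900.00/5220.00 = 45.00 mm; Ȳ = 370620.00/5220.00 = 71.00 mm.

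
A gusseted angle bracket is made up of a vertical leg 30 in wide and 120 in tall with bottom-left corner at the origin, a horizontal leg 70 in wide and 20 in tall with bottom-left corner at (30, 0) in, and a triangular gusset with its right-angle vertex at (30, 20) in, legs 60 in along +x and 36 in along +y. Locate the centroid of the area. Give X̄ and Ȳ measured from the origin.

Part | A | x̄ᵢ | ȳᵢ | A·x̄ᵢ | A·ȳᵢ
vertical leg | 3600.00 | 15.00 | 60.00 | 54000.00 | 216000.00
horizontal leg | 1400.00 | 65.00 | 10.00 | 91000.00 | 14000.00
gusset | 1080.00 | 50.00 | 32.00 | 54000.00 | 34560.00
Σ | 6080.00 |  |  | 199000.00 | 264560.00
X̄ = 199000.00 / 6080.00 = 32.73 in
Ȳ = 264560.00 / 6080.00 = 43.51 in

X̄ = 32.73 in, Ȳ = 43.51 in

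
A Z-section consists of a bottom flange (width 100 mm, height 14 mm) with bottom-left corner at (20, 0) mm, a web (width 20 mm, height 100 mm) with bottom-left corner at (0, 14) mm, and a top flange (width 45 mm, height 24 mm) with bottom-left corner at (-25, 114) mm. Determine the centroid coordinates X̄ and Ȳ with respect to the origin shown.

bottom flange: A = 100 × 14 = 1400.00, centroid at (70.00, 7.00).
web: A = 20 × 100 = 2000.00, centroid at (10.00, 64.00).
top flange: A = 45 × 24 = 1080.00, centroid at (-2.50, 126.00).
ΣA = 4480.00 mm²
ΣAX̄ = (1400.00)(70.00) + (2000.00)(10.00) + (1080.00)(-2.50) = 115300.00 mm³
ΣAȲ = (1400.00)(7.00) + (2000.00)(64.00) + (1080.00)(126.00) = 273880.00 mm³
X̄ = 115300.00 / 4480.00 = 25.74 mm
Ȳ = 273880.00 / 4480.00 = 61.13 mm

X̄ = 25.74 mm, Ȳ = 61.13 mm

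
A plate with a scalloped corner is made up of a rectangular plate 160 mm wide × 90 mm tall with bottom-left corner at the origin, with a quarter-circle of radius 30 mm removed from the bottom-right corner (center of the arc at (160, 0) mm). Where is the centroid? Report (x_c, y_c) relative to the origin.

x_c = 76.53 mm, y_c = 46.67 mm

plate: A = 160 × 90 = 14400.00, centroid at (80.00, 45.00).
removed quarter-circle: A = −¼π·30² = -706.86, centroid at (147.27, 12.73).
ΣA = 13693.14 mm²
ΣAx_c = (14400.00)(80.00) + (-706.86)(147.27) = 1047902.66 mm³
ΣAy_c = (14400.00)(45.00) + (-706.86)(12.73) = 639000.00 mm³
x_c = 1047902.66 / 13693.14 = 76.53 mm
y_c = 639000.00 / 13693.14 = 46.67 mm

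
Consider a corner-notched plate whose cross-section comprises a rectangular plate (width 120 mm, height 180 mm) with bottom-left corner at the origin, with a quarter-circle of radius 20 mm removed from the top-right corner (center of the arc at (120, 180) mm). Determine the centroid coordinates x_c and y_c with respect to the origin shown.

Part | A | x̄ᵢ | ȳᵢ | A·x̄ᵢ | A·ȳᵢ
plate | 21600.00 | 60.00 | 90.00 | 1296000.00 | 1944000.00
removed quarter-circle | -314.16 | 111.51 | 171.51 | -35032.45 | -53882.00
Σ | 21285.84 |  |  | 1260967.55 | 1890118.00
x_c = 1260967.55 / 21285.84 = 59.24 mm
y_c = 1890118.00 / 21285.84 = 88.80 mm

x_c = 59.24 mm, y_c = 88.80 mm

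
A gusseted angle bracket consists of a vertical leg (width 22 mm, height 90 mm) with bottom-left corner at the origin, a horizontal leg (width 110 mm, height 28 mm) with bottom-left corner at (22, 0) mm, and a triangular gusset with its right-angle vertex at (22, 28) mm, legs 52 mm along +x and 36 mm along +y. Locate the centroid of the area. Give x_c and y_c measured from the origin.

x_c = 49.33 mm, y_c = 28.30 mm

Part | A | x̄ᵢ | ȳᵢ | A·x̄ᵢ | A·ȳᵢ
vertical leg | 1980.00 | 11.00 | 45.00 | 21780.00 | 89100.00
horizontal leg | 3080.00 | 77.00 | 14.00 | 237160.00 | 43120.00
gusset | 936.00 | 39.33 | 40.00 | 36816.00 | 37440.00
Σ | 5996.00 |  |  | 295756.00 | 169660.00
x_c = 295756.00 / 5996.00 = 49.33 mm
y_c = 169660.00 / 5996.00 = 28.30 mm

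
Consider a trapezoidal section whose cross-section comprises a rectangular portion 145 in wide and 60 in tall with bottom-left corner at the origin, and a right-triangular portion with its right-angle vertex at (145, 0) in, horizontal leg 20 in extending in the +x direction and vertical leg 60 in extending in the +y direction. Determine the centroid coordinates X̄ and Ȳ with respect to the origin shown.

rectangular portion: A = 145 × 60 = 8700.00, centroid at (72.50, 30.00).
triangular portion: A = ½·20·60 = 600.00, centroid at (151.67, 20.00).
ΣA = 9300.00 in², ΣAX̄ = 721750.00 in³, ΣAȲ = 273000.00 in³.
X̄ = 721750.00/9300.00 = 77.61 in; Ȳ = 273000.00/9300.00 = 29.35 in.

X̄ = 77.61 in, Ȳ = 29.35 in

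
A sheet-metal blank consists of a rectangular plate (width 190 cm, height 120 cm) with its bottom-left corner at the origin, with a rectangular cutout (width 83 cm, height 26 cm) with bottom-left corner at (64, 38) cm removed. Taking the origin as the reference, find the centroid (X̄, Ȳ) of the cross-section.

plate: A = 190 × 120 = 22800.00, centroid at (95.00, 60.00).
hole: A = −(83 × 26) = -2158.00, centroid at (105.50, 51.00).
ΣA = 20642.00 cm², ΣAX̄ = 1938331.00 cm³, ΣAȲ = 1257942.00 cm³.
X̄ = 1938331.00/20642.00 = 93.90 cm; Ȳ = 1257942.00/20642.00 = 60.94 cm.

X̄ = 93.90 cm, Ȳ = 60.94 cm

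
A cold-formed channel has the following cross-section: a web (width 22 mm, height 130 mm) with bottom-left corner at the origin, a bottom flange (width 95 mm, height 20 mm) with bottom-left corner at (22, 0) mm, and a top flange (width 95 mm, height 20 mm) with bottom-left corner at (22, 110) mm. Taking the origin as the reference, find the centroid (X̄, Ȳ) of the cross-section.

web: A = 22 × 130 = 2860.00, centroid at (11.00, 65.00).
bottom flange: A = 95 × 20 = 1900.00, centroid at (69.50, 10.00).
top flange: A = 95 × 20 = 1900.00, centroid at (69.50, 120.00).
ΣA = 6660.00 mm²
ΣAX̄ = (2860.00)(11.00) + (1900.00)(69.50) + (1900.00)(69.50) = 295560.00 mm³
ΣAȲ = (2860.00)(65.00) + (1900.00)(10.00) + (1900.00)(120.00) = 432900.00 mm³
X̄ = 295560.00 / 6660.00 = 44.38 mm
Ȳ = 432900.00 / 6660.00 = 65.00 mm

X̄ = 44.38 mm, Ȳ = 65.00 mm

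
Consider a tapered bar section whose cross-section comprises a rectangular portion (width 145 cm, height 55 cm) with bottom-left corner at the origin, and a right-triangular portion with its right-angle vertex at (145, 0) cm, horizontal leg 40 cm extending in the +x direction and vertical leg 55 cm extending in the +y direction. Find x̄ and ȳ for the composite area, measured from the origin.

x̄ = 82.90 cm, ȳ = 26.39 cm

Part | A | x̄ᵢ | ȳᵢ | A·x̄ᵢ | A·ȳᵢ
rectangular portion | 7975.00 | 72.50 | 27.50 | 578187.50 | 219312.50
triangular portion | 1100.00 | 158.33 | 18.33 | 174166.67 | 20166.67
Σ | 9075.00 |  |  | 752354.17 | 239479.17
x̄ = 752354.17 / 9075.00 = 82.90 cm
ȳ = 239479.17 / 9075.00 = 26.39 cm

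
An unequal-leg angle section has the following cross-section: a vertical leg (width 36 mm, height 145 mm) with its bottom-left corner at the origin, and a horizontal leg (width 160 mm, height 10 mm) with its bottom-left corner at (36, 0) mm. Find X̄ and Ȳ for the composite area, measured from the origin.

X̄ = 40.99 mm, Ȳ = 56.66 mm

vertical leg: A = 36 × 145 = 5220.00, centroid at (18.00, 72.50).
horizontal leg: A = 160 × 10 = 1600.00, centroid at (116.00, 5.00).
ΣA = 6820.00 mm², ΣAX̄ = 279560.00 mm³, ΣAȲ = 386450.00 mm³.
X̄ = 279560.00/6820.00 = 40.99 mm; Ȳ = 386450.00/6820.00 = 56.66 mm.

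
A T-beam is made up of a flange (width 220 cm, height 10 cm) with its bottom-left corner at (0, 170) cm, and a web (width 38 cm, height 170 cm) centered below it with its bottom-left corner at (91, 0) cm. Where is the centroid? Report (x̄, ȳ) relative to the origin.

x̄ = 110.00 cm, ȳ = 107.86 cm

Part | A | x̄ᵢ | ȳᵢ | A·x̄ᵢ | A·ȳᵢ
web | 6460.00 | 110.00 | 85.00 | 710600.00 | 549100.00
flange | 2200.00 | 110.00 | 175.00 | 242000.00 | 385000.00
Σ | 8660.00 |  |  | 952600.00 | 934100.00
x̄ = 952600.00 / 8660.00 = 110.00 cm
ȳ = 934100.00 / 8660.00 = 107.86 cm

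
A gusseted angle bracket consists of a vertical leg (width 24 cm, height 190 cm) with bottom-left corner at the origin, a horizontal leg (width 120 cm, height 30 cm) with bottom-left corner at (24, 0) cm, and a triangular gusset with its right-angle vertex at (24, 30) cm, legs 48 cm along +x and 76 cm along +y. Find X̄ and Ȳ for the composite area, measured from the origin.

X̄ = 43.08 cm, Ȳ = 58.91 cm

vertical leg: A = 24 × 190 = 4560.00, centroid at (12.00, 95.00).
horizontal leg: A = 120 × 30 = 3600.00, centroid at (84.00, 15.00).
gusset: A = ½·48·76 = 1824.00, centroid at (40.00, 55.33).
ΣA = 9984.00 cm², ΣAX̄ = 430080.00 cm³, ΣAȲ = 588128.00 cm³.
X̄ = 430080.00/9984.00 = 43.08 cm; Ȳ = 588128.00/9984.00 = 58.91 cm.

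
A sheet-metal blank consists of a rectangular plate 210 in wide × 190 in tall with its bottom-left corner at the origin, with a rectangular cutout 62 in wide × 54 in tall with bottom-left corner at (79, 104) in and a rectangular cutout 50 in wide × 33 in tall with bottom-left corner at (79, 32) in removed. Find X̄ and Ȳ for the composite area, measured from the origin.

X̄ = 104.57 in, Ȳ = 93.74 in

plate: A = 210 × 190 = 39900.00, centroid at (105.00, 95.00).
hole 1: A = −(62 × 54) = -3348.00, centroid at (110.00, 131.00).
hole 2: A = −(50 × 33) = -1650.00, centroid at (104.00, 48.50).
ΣA = 34902.00 in², ΣAX̄ = 3649620.00 in³, ΣAȲ = 3271887.00 in³.
X̄ = 3649620.00/34902.00 = 104.57 in; Ȳ = 3271887.00/34902.00 = 93.74 in.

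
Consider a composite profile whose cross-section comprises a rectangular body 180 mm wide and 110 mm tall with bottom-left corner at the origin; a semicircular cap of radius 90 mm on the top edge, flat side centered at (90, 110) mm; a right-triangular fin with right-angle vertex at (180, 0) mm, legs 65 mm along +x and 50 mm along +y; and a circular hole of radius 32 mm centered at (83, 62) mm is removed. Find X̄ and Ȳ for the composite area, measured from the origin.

rectangular body: A = 180 × 110 = 19800.00, centroid at (90.00, 55.00).
semicircular top: A = ½π·90² = 12723.45, centroid at (90.00, 148.20).
triangular fin: A = ½·65·50 = 1625.00, centroid at (201.67, 16.67).
hole: A = −π·32² = -3216.99, centroid at (83.00, 62.00).
ΣA = 30931.46 mm²
ΣAX̄ = (19800.00)(90.00) + (12723.45)(90.00) + (1625.00)(201.67) + (-3216.99)(83.00) = 2987808.61 mm³
ΣAȲ = (19800.00)(55.00) + (12723.45)(148.20) + (1625.00)(16.67) + (-3216.99)(62.00) = 2802209.43 mm³
X̄ = 2987808.61 / 30931.46 = 96.59 mm
Ȳ = 2802209.43 / 30931.46 = 90.59 mm

X̄ = 96.59 mm, Ȳ = 90.59 mm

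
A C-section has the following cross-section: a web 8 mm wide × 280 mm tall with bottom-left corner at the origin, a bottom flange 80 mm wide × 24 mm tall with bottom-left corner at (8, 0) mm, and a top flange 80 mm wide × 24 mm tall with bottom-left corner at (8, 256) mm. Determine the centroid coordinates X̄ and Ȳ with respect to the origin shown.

X̄ = 31.79 mm, Ȳ = 140.00 mm

Part | A | x̄ᵢ | ȳᵢ | A·x̄ᵢ | A·ȳᵢ
web | 2240.00 | 4.00 | 140.00 | 8960.00 | 313600.00
bottom flange | 1920.00 | 48.00 | 12.00 | 92160.00 | 23040.00
top flange | 1920.00 | 48.00 | 268.00 | 92160.00 | 514560.00
Σ | 6080.00 |  |  | 193280.00 | 851200.00
X̄ = 193280.00 / 6080.00 = 31.79 mm
Ȳ = 851200.00 / 6080.00 = 140.00 mm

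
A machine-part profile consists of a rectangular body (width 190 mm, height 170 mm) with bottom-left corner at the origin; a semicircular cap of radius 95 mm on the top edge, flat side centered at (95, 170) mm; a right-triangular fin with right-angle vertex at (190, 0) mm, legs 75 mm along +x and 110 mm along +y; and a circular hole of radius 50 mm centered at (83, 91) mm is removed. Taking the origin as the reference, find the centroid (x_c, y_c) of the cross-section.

Part | A | x̄ᵢ | ȳᵢ | A·x̄ᵢ | A·ȳᵢ
rectangular body | 32300.00 | 95.00 | 85.00 | 3068500.00 | 2745500.00
semicircular top | 14176.44 | 95.00 | 210.32 | 1346761.50 | 2981577.60
triangular fin | 4125.00 | 215.00 | 36.67 | 886875.00 | 151250.00
hole | -7853.98 | 83.00 | 91.00 | -651880.48 | -714712.33
Σ | 42747.46 |  |  | 4650256.03 | 5163615.27
x_c = 4650256.03 / 42747.46 = 108.78 mm
y_c = 5163615.27 / 42747.46 = 120.79 mm

x_c = 108.78 mm, y_c = 120.79 mm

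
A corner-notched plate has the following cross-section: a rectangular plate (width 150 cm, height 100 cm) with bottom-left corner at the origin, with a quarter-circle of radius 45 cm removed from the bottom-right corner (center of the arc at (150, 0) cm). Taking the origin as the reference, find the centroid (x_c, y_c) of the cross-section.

Part | A | x̄ᵢ | ȳᵢ | A·x̄ᵢ | A·ȳᵢ
plate | 15000.00 | 75.00 | 50.00 | 1125000.00 | 750000.00
removed quarter-circle | -1590.43 | 130.90 | 19.10 | -208189.69 | -30375.00
Σ | 13409.57 |  |  | 916810.31 | 719625.00
x_c = 916810.31 / 13409.57 = 68.37 cm
y_c = 719625.00 / 13409.57 = 53.67 cm

x_c = 68.37 cm, y_c = 53.67 cm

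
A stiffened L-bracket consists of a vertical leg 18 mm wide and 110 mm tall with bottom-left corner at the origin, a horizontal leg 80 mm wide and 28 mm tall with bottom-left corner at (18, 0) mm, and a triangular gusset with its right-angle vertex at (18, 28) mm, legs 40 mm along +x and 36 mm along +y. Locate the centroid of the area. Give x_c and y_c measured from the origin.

vertical leg: A = 18 × 110 = 1980.00, centroid at (9.00, 55.00).
horizontal leg: A = 80 × 28 = 2240.00, centroid at (58.00, 14.00).
gusset: A = ½·40·36 = 720.00, centroid at (31.33, 40.00).
ΣA = 4940.00 mm², ΣAx_c = 170300.00 mm³, ΣAy_c = 169060.00 mm³.
x_c = 170300.00/4940.00 = 34.47 mm; y_c = 169060.00/4940.00 = 34.22 mm.

x_c = 34.47 mm, y_c = 34.22 mm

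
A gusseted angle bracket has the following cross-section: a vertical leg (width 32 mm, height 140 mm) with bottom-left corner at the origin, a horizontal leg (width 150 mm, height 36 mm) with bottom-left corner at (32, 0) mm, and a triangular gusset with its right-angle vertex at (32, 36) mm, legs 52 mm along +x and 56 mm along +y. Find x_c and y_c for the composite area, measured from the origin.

Part | A | x̄ᵢ | ȳᵢ | A·x̄ᵢ | A·ȳᵢ
vertical leg | 4480.00 | 16.00 | 70.00 | 71680.00 | 313600.00
horizontal leg | 5400.00 | 107.00 | 18.00 | 577800.00 | 97200.00
gusset | 1456.00 | 49.33 | 54.67 | 71829.33 | 79594.67
Σ | 11336.00 |  |  | 721309.33 | 490394.67
x_c = 721309.33 / 11336.00 = 63.63 mm
y_c = 490394.67 / 11336.00 = 43.26 mm

x_c = 63.63 mm, y_c = 43.26 mm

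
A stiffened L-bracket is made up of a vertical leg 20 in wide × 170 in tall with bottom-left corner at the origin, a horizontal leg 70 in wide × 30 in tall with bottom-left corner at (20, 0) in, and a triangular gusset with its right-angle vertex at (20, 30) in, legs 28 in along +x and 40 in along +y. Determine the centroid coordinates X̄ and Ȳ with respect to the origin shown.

X̄ = 27.38 in, Ȳ = 56.89 in

Part | A | x̄ᵢ | ȳᵢ | A·x̄ᵢ | A·ȳᵢ
vertical leg | 3400.00 | 10.00 | 85.00 | 34000.00 | 289000.00
horizontal leg | 2100.00 | 55.00 | 15.00 | 115500.00 | 31500.00
gusset | 560.00 | 29.33 | 43.33 | 16426.67 | 24266.67
Σ | 6060.00 |  |  | 165926.67 | 344766.67
X̄ = 165926.67 / 6060.00 = 27.38 in
Ȳ = 344766.67 / 6060.00 = 56.89 in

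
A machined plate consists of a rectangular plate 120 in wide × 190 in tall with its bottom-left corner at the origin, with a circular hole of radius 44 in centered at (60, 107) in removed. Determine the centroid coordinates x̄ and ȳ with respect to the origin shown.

x̄ = 60.00 in, ȳ = 90.63 in

plate: A = 120 × 190 = 22800.00, centroid at (60.00, 95.00).
hole: A = −π·44² = -6082.12, centroid at (60.00, 107.00).
ΣA = 16717.88 in²
ΣAx̄ = (22800.00)(60.00) + (-6082.12)(60.00) = 1003072.60 in³
ΣAȳ = (22800.00)(95.00) + (-6082.12)(107.00) = 1515212.80 in³
x̄ = 1003072.60 / 16717.88 = 60.00 in
ȳ = 1515212.80 / 16717.88 = 90.63 in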